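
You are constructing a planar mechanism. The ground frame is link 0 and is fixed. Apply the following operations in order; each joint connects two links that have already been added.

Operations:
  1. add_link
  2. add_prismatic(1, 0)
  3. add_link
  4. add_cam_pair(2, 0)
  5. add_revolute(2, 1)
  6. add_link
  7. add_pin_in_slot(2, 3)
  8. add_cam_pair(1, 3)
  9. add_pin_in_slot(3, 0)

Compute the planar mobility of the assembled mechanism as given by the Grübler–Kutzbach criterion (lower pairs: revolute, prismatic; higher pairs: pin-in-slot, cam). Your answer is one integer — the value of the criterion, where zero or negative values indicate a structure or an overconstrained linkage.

M = 1

(L,J1,J2)=(1,0,0); link0 fixed
link1: (2,0,0)
P 1-0 [J1]: (2,1,0)
link2: (3,1,0)
C 2-0 [J2]: (3,1,1)
R 2-1 [J1]: (3,2,1)
link3: (4,2,1)
PS 2-3 [J2]: (4,2,2)
C 1-3 [J2]: (4,2,3)
PS 3-0 [J2]: (4,2,4)
Grübler: 3·3 − 2·2 − 4 = 1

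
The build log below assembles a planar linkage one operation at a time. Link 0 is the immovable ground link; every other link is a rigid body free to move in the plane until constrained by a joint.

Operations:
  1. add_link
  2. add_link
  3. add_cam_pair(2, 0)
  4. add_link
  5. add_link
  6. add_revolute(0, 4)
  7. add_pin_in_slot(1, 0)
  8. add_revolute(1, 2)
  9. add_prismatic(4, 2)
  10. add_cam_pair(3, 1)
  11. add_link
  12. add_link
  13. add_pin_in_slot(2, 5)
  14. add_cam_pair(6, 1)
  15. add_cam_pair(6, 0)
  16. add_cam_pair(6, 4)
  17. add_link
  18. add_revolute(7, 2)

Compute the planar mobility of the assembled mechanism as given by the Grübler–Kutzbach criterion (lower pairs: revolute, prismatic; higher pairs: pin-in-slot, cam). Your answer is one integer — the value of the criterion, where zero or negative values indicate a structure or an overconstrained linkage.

M = 6

ground; <1,0,0>
#1 <2,0,0>
#2 <3,0,0>
C:2↔0 J2 <3,0,1>
#3 <4,0,1>
#4 <5,0,1>
R:0↔4 J1 <5,1,1>
PS:1↔0 J2 <5,1,2>
R:1↔2 J1 <5,2,2>
P:4↔2 J1 <5,3,2>
C:3↔1 J2 <5,3,3>
#5 <6,3,3>
#6 <7,3,3>
PS:2↔5 J2 <7,3,4>
C:6↔1 J2 <7,3,5>
C:6↔0 J2 <7,3,6>
C:6↔4 J2 <7,3,7>
#7 <8,3,7>
R:7↔2 J1 <8,4,7>
3×7 − 2×4 − 1×7 = 6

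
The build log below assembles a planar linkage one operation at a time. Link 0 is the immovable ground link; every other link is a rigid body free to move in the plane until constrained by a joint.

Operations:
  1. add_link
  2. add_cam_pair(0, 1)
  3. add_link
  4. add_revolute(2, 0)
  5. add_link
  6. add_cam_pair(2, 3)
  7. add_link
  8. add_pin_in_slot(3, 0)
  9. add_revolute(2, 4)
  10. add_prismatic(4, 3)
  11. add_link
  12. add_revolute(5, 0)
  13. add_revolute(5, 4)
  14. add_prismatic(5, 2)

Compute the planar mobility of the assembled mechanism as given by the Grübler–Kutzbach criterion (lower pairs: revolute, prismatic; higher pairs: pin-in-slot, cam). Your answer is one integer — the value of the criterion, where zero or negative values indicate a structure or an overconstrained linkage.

(L,J1,J2)=(1,0,0); link0 fixed
link1: (2,0,0)
C 0-1 [J2]: (2,0,1)
link2: (3,0,1)
R 2-0 [J1]: (3,1,1)
link3: (4,1,1)
C 2-3 [J2]: (4,1,2)
link4: (5,1,2)
PS 3-0 [J2]: (5,1,3)
R 2-4 [J1]: (5,2,3)
P 4-3 [J1]: (5,3,3)
link5: (6,3,3)
R 5-0 [J1]: (6,4,3)
R 5-4 [J1]: (6,5,3)
P 5-2 [J1]: (6,6,3)
Grübler: 3·5 − 2·6 − 3 = 0

M = 0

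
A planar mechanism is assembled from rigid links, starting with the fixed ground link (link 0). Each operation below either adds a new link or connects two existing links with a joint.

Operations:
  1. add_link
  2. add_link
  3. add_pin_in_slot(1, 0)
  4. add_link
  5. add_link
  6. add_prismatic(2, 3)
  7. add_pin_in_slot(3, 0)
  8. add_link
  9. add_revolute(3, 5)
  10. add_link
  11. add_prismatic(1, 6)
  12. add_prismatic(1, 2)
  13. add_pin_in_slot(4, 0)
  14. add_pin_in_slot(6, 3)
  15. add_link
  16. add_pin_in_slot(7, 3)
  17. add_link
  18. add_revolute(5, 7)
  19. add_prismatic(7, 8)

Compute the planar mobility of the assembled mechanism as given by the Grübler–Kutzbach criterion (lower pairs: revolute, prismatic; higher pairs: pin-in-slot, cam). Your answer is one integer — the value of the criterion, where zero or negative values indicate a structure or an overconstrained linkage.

M = 7

ground; <1,0,0>
#1 <2,0,0>
#2 <3,0,0>
PS:1↔0 J2 <3,0,1>
#3 <4,0,1>
#4 <5,0,1>
P:2↔3 J1 <5,1,1>
PS:3↔0 J2 <5,1,2>
#5 <6,1,2>
R:3↔5 J1 <6,2,2>
#6 <7,2,2>
P:1↔6 J1 <7,3,2>
P:1↔2 J1 <7,4,2>
PS:4↔0 J2 <7,4,3>
PS:6↔3 J2 <7,4,4>
#7 <8,4,4>
PS:7↔3 J2 <8,4,5>
#8 <9,4,5>
R:5↔7 J1 <9,5,5>
P:7↔8 J1 <9,6,5>
3×8 − 2×6 − 1×5 = 7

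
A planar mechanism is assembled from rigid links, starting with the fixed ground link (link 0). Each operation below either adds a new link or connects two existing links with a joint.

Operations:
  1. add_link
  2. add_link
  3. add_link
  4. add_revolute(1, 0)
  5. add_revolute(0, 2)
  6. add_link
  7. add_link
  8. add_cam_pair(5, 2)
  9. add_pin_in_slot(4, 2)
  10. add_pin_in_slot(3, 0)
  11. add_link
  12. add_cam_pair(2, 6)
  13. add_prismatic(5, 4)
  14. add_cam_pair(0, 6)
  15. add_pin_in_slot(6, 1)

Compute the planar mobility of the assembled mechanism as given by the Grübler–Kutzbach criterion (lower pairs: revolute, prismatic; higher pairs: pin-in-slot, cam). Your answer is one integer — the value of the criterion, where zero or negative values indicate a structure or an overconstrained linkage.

(L,J1,J2)=(1,0,0); link0 fixed
link1: (2,0,0)
link2: (3,0,0)
link3: (4,0,0)
R 1-0 [J1]: (4,1,0)
R 0-2 [J1]: (4,2,0)
link4: (5,2,0)
link5: (6,2,0)
C 5-2 [J2]: (6,2,1)
PS 4-2 [J2]: (6,2,2)
PS 3-0 [J2]: (6,2,3)
link6: (7,2,3)
C 2-6 [J2]: (7,2,4)
P 5-4 [J1]: (7,3,4)
C 0-6 [J2]: (7,3,5)
PS 6-1 [J2]: (7,3,6)
Grübler: 3·6 − 2·3 − 6 = 6

M = 6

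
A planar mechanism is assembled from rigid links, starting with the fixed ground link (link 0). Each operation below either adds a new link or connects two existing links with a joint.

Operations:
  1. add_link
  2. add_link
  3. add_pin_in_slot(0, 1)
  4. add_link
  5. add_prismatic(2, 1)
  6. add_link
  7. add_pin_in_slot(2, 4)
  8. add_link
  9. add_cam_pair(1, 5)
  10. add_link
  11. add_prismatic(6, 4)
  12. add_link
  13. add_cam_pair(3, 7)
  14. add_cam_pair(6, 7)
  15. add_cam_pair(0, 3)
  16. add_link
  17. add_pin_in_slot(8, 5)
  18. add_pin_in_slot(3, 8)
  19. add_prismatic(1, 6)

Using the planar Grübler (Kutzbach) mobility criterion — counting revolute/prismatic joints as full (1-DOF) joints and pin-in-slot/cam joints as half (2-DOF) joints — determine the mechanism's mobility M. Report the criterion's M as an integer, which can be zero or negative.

M = 10

link 0 = ground. State L|J1|J2 = 1|0|0
+link1  2|0|0
+link2  3|0|0
PS(0,1) f=2→J2  3|0|1
+link3  4|0|1
P(2,1) f=1→J1  4|1|1
+link4  5|1|1
PS(2,4) f=2→J2  5|1|2
+link5  6|1|2
C(1,5) f=2→J2  6|1|3
+link6  7|1|3
P(6,4) f=1→J1  7|2|3
+link7  8|2|3
C(3,7) f=2→J2  8|2|4
C(6,7) f=2→J2  8|2|5
C(0,3) f=2→J2  8|2|6
+link8  9|2|6
PS(8,5) f=2→J2  9|2|7
PS(3,8) f=2→J2  9|2|8
P(1,6) f=1→J1  9|3|8
M = 3(9−1)−2·3−8 = 24−6−8 = 10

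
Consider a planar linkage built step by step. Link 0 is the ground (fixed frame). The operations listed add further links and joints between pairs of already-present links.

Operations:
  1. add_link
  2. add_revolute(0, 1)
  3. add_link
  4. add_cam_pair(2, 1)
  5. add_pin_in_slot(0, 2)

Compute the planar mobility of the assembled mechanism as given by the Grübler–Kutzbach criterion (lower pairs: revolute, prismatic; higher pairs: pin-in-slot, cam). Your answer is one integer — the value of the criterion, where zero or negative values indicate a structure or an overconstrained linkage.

[1;0;0] (link 0 is ground)
L+ [2;0;0]
R(0,1)∈J1 [2;1;0]
L+ [3;1;0]
C(2,1)∈J2 [3;1;1]
PS(0,2)∈J2 [3;1;2]
mobility = 6 − 2 − 2 = 2

M = 2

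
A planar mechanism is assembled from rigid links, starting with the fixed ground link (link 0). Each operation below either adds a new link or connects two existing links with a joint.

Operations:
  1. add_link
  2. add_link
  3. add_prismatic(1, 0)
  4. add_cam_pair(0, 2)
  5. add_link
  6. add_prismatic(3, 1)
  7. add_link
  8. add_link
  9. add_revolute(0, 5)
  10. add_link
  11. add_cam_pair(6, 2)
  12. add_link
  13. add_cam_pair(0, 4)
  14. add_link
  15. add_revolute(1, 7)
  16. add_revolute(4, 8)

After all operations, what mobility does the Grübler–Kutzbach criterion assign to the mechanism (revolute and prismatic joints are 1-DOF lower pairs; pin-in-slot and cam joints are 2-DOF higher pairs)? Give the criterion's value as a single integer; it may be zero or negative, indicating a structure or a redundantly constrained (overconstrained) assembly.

M = 11

(L,J1,J2)=(1,0,0); link0 fixed
link1: (2,0,0)
link2: (3,0,0)
P 1-0 [J1]: (3,1,0)
C 0-2 [J2]: (3,1,1)
link3: (4,1,1)
P 3-1 [J1]: (4,2,1)
link4: (5,2,1)
link5: (6,2,1)
R 0-5 [J1]: (6,3,1)
link6: (7,3,1)
C 6-2 [J2]: (7,3,2)
link7: (8,3,2)
C 0-4 [J2]: (8,3,3)
link8: (9,3,3)
R 1-7 [J1]: (9,4,3)
R 4-8 [J1]: (9,5,3)
Grübler: 3·8 − 2·5 − 3 = 11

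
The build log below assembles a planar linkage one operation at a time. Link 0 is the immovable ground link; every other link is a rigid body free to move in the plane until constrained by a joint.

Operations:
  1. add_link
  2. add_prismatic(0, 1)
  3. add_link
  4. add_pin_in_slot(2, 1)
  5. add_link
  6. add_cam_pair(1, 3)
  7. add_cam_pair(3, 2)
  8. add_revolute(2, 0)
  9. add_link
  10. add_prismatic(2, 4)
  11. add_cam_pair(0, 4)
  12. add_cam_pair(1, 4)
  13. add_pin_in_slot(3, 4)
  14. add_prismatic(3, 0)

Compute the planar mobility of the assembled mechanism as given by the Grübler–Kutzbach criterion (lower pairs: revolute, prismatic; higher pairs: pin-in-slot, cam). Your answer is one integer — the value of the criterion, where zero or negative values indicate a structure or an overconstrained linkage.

M = -2

ground; <1,0,0>
#1 <2,0,0>
P:0↔1 J1 <2,1,0>
#2 <3,1,0>
PS:2↔1 J2 <3,1,1>
#3 <4,1,1>
C:1↔3 J2 <4,1,2>
C:3↔2 J2 <4,1,3>
R:2↔0 J1 <4,2,3>
#4 <5,2,3>
P:2↔4 J1 <5,3,3>
C:0↔4 J2 <5,3,4>
C:1↔4 J2 <5,3,5>
PS:3↔4 J2 <5,3,6>
P:3↔0 J1 <5,4,6>
3×4 − 2×4 − 1×6 = -2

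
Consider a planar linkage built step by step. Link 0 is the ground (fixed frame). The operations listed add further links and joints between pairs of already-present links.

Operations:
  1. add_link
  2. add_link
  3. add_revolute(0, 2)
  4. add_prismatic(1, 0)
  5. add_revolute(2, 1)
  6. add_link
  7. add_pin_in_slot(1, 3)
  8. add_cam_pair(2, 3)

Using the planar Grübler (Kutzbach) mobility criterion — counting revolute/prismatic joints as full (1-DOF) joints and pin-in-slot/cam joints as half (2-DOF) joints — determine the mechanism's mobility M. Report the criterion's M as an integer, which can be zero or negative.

M = 1

link 0 = ground. State L|J1|J2 = 1|0|0
+link1  2|0|0
+link2  3|0|0
R(0,2) f=1→J1  3|1|0
P(1,0) f=1→J1  3|2|0
R(2,1) f=1→J1  3|3|0
+link3  4|3|0
PS(1,3) f=2→J2  4|3|1
C(2,3) f=2→J2  4|3|2
M = 3(4−1)−2·3−2 = 9−6−2 = 1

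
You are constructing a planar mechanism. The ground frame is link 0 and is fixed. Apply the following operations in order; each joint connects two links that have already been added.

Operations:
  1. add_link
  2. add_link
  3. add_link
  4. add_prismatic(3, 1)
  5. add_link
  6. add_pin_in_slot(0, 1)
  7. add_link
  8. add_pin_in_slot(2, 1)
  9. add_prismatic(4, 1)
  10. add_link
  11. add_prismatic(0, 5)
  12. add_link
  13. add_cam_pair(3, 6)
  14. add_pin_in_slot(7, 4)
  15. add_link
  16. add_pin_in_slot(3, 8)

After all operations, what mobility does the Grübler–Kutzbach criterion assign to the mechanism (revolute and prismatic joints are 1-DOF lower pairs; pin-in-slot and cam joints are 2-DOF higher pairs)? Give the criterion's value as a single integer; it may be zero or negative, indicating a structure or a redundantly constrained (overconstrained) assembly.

[1;0;0] (link 0 is ground)
L+ [2;0;0]
L+ [3;0;0]
L+ [4;0;0]
P(3,1)∈J1 [4;1;0]
L+ [5;1;0]
PS(0,1)∈J2 [5;1;1]
L+ [6;1;1]
PS(2,1)∈J2 [6;1;2]
P(4,1)∈J1 [6;2;2]
L+ [7;2;2]
P(0,5)∈J1 [7;3;2]
L+ [8;3;2]
C(3,6)∈J2 [8;3;3]
PS(7,4)∈J2 [8;3;4]
L+ [9;3;4]
PS(3,8)∈J2 [9;3;5]
mobility = 24 − 6 − 5 = 13

M = 13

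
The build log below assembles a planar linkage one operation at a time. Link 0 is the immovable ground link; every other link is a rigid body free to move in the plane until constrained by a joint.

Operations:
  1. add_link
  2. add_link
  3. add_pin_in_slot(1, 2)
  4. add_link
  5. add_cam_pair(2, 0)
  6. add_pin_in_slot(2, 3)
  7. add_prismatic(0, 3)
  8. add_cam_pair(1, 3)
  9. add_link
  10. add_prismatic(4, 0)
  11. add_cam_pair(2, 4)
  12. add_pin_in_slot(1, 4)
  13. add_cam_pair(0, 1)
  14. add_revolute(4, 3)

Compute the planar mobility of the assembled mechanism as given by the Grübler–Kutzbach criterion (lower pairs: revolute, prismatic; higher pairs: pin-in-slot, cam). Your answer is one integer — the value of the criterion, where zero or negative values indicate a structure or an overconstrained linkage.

M = -1

ground; <1,0,0>
#1 <2,0,0>
#2 <3,0,0>
PS:1↔2 J2 <3,0,1>
#3 <4,0,1>
C:2↔0 J2 <4,0,2>
PS:2↔3 J2 <4,0,3>
P:0↔3 J1 <4,1,3>
C:1↔3 J2 <4,1,4>
#4 <5,1,4>
P:4↔0 J1 <5,2,4>
C:2↔4 J2 <5,2,5>
PS:1↔4 J2 <5,2,6>
C:0↔1 J2 <5,2,7>
R:4↔3 J1 <5,3,7>
3×4 − 2×3 − 1×7 = -1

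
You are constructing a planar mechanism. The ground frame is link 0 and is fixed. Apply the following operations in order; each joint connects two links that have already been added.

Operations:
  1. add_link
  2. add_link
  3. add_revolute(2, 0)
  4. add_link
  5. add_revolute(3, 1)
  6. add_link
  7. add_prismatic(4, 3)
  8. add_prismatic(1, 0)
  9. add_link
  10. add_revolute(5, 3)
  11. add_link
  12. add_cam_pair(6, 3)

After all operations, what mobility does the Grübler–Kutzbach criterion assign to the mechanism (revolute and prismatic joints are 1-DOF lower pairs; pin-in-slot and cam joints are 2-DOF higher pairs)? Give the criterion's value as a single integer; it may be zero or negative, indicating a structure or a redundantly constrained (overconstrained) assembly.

(L,J1,J2)=(1,0,0); link0 fixed
link1: (2,0,0)
link2: (3,0,0)
R 2-0 [J1]: (3,1,0)
link3: (4,1,0)
R 3-1 [J1]: (4,2,0)
link4: (5,2,0)
P 4-3 [J1]: (5,3,0)
P 1-0 [J1]: (5,4,0)
link5: (6,4,0)
R 5-3 [J1]: (6,5,0)
link6: (7,5,0)
C 6-3 [J2]: (7,5,1)
Grübler: 3·6 − 2·5 − 1 = 7

M = 7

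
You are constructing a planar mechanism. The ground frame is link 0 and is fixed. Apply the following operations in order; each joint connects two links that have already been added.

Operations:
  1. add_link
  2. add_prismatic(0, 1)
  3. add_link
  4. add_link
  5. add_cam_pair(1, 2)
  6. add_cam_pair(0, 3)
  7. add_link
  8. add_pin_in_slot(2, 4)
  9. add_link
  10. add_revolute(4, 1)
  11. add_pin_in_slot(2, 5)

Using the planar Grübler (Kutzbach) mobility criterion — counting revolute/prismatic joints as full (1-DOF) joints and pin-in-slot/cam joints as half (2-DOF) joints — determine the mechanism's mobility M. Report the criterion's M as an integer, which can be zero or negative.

(L,J1,J2)=(1,0,0); link0 fixed
link1: (2,0,0)
P 0-1 [J1]: (2,1,0)
link2: (3,1,0)
link3: (4,1,0)
C 1-2 [J2]: (4,1,1)
C 0-3 [J2]: (4,1,2)
link4: (5,1,2)
PS 2-4 [J2]: (5,1,3)
link5: (6,1,3)
R 4-1 [J1]: (6,2,3)
PS 2-5 [J2]: (6,2,4)
Grübler: 3·5 − 2·2 − 4 = 7

M = 7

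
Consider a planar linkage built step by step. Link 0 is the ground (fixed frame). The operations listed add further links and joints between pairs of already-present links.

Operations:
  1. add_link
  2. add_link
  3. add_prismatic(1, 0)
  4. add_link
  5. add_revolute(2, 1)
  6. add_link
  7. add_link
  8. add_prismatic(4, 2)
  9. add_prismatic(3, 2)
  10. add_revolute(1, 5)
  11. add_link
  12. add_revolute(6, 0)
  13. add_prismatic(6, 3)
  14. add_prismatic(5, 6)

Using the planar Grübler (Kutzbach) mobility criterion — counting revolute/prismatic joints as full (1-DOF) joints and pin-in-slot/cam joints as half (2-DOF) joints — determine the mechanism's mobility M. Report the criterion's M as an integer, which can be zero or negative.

(L,J1,J2)=(1,0,0); link0 fixed
link1: (2,0,0)
link2: (3,0,0)
P 1-0 [J1]: (3,1,0)
link3: (4,1,0)
R 2-1 [J1]: (4,2,0)
link4: (5,2,0)
link5: (6,2,0)
P 4-2 [J1]: (6,3,0)
P 3-2 [J1]: (6,4,0)
R 1-5 [J1]: (6,5,0)
link6: (7,5,0)
R 6-0 [J1]: (7,6,0)
P 6-3 [J1]: (7,7,0)
P 5-6 [J1]: (7,8,0)
Grübler: 3·6 − 2·8 − 0 = 2

M = 2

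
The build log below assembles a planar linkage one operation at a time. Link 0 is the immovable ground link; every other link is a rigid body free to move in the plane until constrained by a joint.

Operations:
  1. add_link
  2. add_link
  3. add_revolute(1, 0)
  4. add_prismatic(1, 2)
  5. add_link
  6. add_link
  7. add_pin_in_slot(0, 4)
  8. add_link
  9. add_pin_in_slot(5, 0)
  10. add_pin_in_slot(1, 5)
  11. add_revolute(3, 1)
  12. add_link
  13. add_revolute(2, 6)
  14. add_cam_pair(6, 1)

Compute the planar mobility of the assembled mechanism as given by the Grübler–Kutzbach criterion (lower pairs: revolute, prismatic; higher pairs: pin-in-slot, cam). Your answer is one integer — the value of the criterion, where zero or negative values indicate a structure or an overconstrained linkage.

(L,J1,J2)=(1,0,0); link0 fixed
link1: (2,0,0)
link2: (3,0,0)
R 1-0 [J1]: (3,1,0)
P 1-2 [J1]: (3,2,0)
link3: (4,2,0)
link4: (5,2,0)
PS 0-4 [J2]: (5,2,1)
link5: (6,2,1)
PS 5-0 [J2]: (6,2,2)
PS 1-5 [J2]: (6,2,3)
R 3-1 [J1]: (6,3,3)
link6: (7,3,3)
R 2-6 [J1]: (7,4,3)
C 6-1 [J2]: (7,4,4)
Grübler: 3·6 − 2·4 − 4 = 6

M = 6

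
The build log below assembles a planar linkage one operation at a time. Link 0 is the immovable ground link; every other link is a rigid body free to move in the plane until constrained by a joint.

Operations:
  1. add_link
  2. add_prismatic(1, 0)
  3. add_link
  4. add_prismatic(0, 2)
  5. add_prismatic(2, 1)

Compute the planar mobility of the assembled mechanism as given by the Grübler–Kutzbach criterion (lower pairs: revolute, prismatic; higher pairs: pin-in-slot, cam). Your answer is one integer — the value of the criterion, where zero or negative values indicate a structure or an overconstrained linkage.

M = 0

link 0 = ground. State L|J1|J2 = 1|0|0
+link1  2|0|0
P(1,0) f=1→J1  2|1|0
+link2  3|1|0
P(0,2) f=1→J1  3|2|0
P(2,1) f=1→J1  3|3|0
M = 3(3−1)−2·3−0 = 6−6−0 = 0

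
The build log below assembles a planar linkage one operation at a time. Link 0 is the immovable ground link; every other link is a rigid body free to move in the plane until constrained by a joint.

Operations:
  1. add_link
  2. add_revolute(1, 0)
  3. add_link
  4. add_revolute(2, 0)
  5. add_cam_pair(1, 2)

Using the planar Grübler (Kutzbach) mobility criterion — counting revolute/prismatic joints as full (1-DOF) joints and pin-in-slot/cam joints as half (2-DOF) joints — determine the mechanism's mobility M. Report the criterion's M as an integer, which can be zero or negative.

M = 1

[1;0;0] (link 0 is ground)
L+ [2;0;0]
R(1,0)∈J1 [2;1;0]
L+ [3;1;0]
R(2,0)∈J1 [3;2;0]
C(1,2)∈J2 [3;2;1]
mobility = 6 − 4 − 1 = 1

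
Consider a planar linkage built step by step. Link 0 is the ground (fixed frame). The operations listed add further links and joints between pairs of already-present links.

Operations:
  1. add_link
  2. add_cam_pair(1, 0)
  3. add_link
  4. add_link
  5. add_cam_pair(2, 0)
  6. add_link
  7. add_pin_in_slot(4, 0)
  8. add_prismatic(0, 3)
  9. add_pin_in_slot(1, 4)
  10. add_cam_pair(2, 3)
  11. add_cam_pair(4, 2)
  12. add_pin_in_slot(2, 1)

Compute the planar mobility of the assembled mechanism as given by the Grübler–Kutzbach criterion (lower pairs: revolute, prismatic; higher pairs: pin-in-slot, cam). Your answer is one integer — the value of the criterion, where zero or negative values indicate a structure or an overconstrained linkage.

L=1 J1=0 J2=0
add link → L=2 J1=0 J2=0
C@1,0 dof=2 J2 → L=2 J1=0 J2=1
add link → L=3 J1=0 J2=1
add link → L=4 J1=0 J2=1
C@2,0 dof=2 J2 → L=4 J1=0 J2=2
add link → L=5 J1=0 J2=2
PS@4,0 dof=2 J2 → L=5 J1=0 J2=3
P@0,3 dof=1 J1 → L=5 J1=1 J2=3
PS@1,4 dof=2 J2 → L=5 J1=1 J2=4
C@2,3 dof=2 J2 → L=5 J1=1 J2=5
C@4,2 dof=2 J2 → L=5 J1=1 J2=6
PS@2,1 dof=2 J2 → L=5 J1=1 J2=7
M=3(L−1)−2J1−J2=3·4−2·1−7=3

M = 3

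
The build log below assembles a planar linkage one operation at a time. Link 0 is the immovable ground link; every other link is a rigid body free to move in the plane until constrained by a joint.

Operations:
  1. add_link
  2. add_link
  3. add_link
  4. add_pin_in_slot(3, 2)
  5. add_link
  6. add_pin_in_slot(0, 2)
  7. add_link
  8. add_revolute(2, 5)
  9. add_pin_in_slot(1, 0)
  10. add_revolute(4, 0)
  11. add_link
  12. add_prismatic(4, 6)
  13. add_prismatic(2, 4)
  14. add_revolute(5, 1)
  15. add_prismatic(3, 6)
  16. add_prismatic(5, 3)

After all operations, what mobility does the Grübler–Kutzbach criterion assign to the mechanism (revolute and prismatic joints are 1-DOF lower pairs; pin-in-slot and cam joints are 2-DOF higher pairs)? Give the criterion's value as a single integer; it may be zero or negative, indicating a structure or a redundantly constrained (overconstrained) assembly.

M = 1

[1;0;0] (link 0 is ground)
L+ [2;0;0]
L+ [3;0;0]
L+ [4;0;0]
PS(3,2)∈J2 [4;0;1]
L+ [5;0;1]
PS(0,2)∈J2 [5;0;2]
L+ [6;0;2]
R(2,5)∈J1 [6;1;2]
PS(1,0)∈J2 [6;1;3]
R(4,0)∈J1 [6;2;3]
L+ [7;2;3]
P(4,6)∈J1 [7;3;3]
P(2,4)∈J1 [7;4;3]
R(5,1)∈J1 [7;5;3]
P(3,6)∈J1 [7;6;3]
P(5,3)∈J1 [7;7;3]
mobility = 18 − 14 − 3 = 1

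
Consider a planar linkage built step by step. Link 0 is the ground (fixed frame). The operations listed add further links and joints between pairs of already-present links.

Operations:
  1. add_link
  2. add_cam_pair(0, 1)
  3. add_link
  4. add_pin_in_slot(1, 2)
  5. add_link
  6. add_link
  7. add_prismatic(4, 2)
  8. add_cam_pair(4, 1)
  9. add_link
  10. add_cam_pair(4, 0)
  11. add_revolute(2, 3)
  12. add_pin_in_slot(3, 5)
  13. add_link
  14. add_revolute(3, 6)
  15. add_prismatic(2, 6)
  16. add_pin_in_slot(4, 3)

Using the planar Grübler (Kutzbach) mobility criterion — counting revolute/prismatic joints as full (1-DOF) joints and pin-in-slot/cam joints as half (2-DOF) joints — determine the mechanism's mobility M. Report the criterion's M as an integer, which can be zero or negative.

ground; <1,0,0>
#1 <2,0,0>
C:0↔1 J2 <2,0,1>
#2 <3,0,1>
PS:1↔2 J2 <3,0,2>
#3 <4,0,2>
#4 <5,0,2>
P:4↔2 J1 <5,1,2>
C:4↔1 J2 <5,1,3>
#5 <6,1,3>
C:4↔0 J2 <6,1,4>
R:2↔3 J1 <6,2,4>
PS:3↔5 J2 <6,2,5>
#6 <7,2,5>
R:3↔6 J1 <7,3,5>
P:2↔6 J1 <7,4,5>
PS:4↔3 J2 <7,4,6>
3×6 − 2×4 − 1×6 = 4

M = 4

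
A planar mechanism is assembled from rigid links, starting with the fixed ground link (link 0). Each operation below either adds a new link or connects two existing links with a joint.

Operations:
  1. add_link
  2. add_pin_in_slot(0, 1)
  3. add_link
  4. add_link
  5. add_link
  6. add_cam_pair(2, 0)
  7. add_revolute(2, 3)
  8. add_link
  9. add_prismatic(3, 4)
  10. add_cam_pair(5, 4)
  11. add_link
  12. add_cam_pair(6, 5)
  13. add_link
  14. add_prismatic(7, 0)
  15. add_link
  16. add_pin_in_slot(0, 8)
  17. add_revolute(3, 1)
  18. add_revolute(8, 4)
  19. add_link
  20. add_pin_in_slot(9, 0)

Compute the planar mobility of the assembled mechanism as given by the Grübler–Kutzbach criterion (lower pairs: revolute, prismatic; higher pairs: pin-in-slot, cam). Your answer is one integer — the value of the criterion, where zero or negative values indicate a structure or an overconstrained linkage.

M = 11

link 0 = ground. State L|J1|J2 = 1|0|0
+link1  2|0|0
PS(0,1) f=2→J2  2|0|1
+link2  3|0|1
+link3  4|0|1
+link4  5|0|1
C(2,0) f=2→J2  5|0|2
R(2,3) f=1→J1  5|1|2
+link5  6|1|2
P(3,4) f=1→J1  6|2|2
C(5,4) f=2→J2  6|2|3
+link6  7|2|3
C(6,5) f=2→J2  7|2|4
+link7  8|2|4
P(7,0) f=1→J1  8|3|4
+link8  9|3|4
PS(0,8) f=2→J2  9|3|5
R(3,1) f=1→J1  9|4|5
R(8,4) f=1→J1  9|5|5
+link9  10|5|5
PS(9,0) f=2→J2  10|5|6
M = 3(10−1)−2·5−6 = 27−10−6 = 11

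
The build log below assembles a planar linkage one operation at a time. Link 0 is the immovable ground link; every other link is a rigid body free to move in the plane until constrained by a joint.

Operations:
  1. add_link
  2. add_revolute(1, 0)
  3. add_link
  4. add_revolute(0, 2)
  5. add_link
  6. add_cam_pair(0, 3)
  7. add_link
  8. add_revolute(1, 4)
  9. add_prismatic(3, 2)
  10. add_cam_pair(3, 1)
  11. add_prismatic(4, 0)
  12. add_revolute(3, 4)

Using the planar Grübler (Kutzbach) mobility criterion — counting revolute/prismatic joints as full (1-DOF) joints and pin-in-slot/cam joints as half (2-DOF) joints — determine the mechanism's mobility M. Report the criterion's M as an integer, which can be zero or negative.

M = -2

(L,J1,J2)=(1,0,0); link0 fixed
link1: (2,0,0)
R 1-0 [J1]: (2,1,0)
link2: (3,1,0)
R 0-2 [J1]: (3,2,0)
link3: (4,2,0)
C 0-3 [J2]: (4,2,1)
link4: (5,2,1)
R 1-4 [J1]: (5,3,1)
P 3-2 [J1]: (5,4,1)
C 3-1 [J2]: (5,4,2)
P 4-0 [J1]: (5,5,2)
R 3-4 [J1]: (5,6,2)
Grübler: 3·4 − 2·6 − 2 = -2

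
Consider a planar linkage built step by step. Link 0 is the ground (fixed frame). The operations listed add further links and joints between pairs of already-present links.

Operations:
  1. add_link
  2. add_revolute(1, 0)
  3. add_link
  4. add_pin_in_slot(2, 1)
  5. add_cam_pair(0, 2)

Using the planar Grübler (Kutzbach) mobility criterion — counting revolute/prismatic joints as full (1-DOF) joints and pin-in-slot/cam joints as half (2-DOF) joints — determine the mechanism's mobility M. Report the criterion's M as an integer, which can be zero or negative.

M = 2

ground; <1,0,0>
#1 <2,0,0>
R:1↔0 J1 <2,1,0>
#2 <3,1,0>
PS:2↔1 J2 <3,1,1>
C:0↔2 J2 <3,1,2>
3×2 − 2×1 − 1×2 = 2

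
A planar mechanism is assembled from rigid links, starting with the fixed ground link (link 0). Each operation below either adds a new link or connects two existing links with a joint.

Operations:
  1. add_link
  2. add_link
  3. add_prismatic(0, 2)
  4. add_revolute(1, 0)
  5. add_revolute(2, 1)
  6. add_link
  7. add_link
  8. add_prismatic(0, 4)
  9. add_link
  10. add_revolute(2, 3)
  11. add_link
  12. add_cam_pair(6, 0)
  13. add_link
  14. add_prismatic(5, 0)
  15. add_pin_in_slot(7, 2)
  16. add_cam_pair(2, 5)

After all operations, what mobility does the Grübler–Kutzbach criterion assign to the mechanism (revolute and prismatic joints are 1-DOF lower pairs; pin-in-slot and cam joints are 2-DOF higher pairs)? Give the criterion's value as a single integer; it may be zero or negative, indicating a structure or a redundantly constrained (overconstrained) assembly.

M = 6

L=1 J1=0 J2=0
add link → L=2 J1=0 J2=0
add link → L=3 J1=0 J2=0
P@0,2 dof=1 J1 → L=3 J1=1 J2=0
R@1,0 dof=1 J1 → L=3 J1=2 J2=0
R@2,1 dof=1 J1 → L=3 J1=3 J2=0
add link → L=4 J1=3 J2=0
add link → L=5 J1=3 J2=0
P@0,4 dof=1 J1 → L=5 J1=4 J2=0
add link → L=6 J1=4 J2=0
R@2,3 dof=1 J1 → L=6 J1=5 J2=0
add link → L=7 J1=5 J2=0
C@6,0 dof=2 J2 → L=7 J1=5 J2=1
add link → L=8 J1=5 J2=1
P@5,0 dof=1 J1 → L=8 J1=6 J2=1
PS@7,2 dof=2 J2 → L=8 J1=6 J2=2
C@2,5 dof=2 J2 → L=8 J1=6 J2=3
M=3(L−1)−2J1−J2=3·7−2·6−3=6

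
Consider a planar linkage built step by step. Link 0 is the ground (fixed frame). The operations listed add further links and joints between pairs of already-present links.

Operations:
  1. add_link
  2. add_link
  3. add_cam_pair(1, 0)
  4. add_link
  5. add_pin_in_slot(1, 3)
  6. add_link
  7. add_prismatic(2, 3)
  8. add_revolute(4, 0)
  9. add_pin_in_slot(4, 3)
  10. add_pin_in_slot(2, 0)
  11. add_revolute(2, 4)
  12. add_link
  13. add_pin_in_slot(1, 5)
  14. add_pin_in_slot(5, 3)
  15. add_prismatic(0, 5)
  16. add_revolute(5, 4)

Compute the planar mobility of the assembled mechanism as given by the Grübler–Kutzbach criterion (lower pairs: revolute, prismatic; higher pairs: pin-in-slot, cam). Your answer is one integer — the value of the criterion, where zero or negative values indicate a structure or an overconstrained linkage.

(L,J1,J2)=(1,0,0); link0 fixed
link1: (2,0,0)
link2: (3,0,0)
C 1-0 [J2]: (3,0,1)
link3: (4,0,1)
PS 1-3 [J2]: (4,0,2)
link4: (5,0,2)
P 2-3 [J1]: (5,1,2)
R 4-0 [J1]: (5,2,2)
PS 4-3 [J2]: (5,2,3)
PS 2-0 [J2]: (5,2,4)
R 2-4 [J1]: (5,3,4)
link5: (6,3,4)
PS 1-5 [J2]: (6,3,5)
PS 5-3 [J2]: (6,3,6)
P 0-5 [J1]: (6,4,6)
R 5-4 [J1]: (6,5,6)
Grübler: 3·5 − 2·5 − 6 = -1

M = -1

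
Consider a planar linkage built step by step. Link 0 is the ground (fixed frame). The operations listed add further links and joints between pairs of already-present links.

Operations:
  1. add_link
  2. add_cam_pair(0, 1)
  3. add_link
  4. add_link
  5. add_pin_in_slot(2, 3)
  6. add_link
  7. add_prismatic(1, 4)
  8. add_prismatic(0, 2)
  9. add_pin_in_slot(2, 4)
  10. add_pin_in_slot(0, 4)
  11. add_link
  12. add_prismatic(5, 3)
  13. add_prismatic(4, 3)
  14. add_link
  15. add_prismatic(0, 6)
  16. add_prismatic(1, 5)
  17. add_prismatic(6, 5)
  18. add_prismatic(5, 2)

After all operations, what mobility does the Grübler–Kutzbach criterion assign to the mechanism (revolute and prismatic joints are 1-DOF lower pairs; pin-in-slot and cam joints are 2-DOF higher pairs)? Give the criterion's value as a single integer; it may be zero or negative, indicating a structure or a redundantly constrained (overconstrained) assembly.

M = -2

link 0 = ground. State L|J1|J2 = 1|0|0
+link1  2|0|0
C(0,1) f=2→J2  2|0|1
+link2  3|0|1
+link3  4|0|1
PS(2,3) f=2→J2  4|0|2
+link4  5|0|2
P(1,4) f=1→J1  5|1|2
P(0,2) f=1→J1  5|2|2
PS(2,4) f=2→J2  5|2|3
PS(0,4) f=2→J2  5|2|4
+link5  6|2|4
P(5,3) f=1→J1  6|3|4
P(4,3) f=1→J1  6|4|4
+link6  7|4|4
P(0,6) f=1→J1  7|5|4
P(1,5) f=1→J1  7|6|4
P(6,5) f=1→J1  7|7|4
P(5,2) f=1→J1  7|8|4
M = 3(7−1)−2·8−4 = 18−16−4 = -2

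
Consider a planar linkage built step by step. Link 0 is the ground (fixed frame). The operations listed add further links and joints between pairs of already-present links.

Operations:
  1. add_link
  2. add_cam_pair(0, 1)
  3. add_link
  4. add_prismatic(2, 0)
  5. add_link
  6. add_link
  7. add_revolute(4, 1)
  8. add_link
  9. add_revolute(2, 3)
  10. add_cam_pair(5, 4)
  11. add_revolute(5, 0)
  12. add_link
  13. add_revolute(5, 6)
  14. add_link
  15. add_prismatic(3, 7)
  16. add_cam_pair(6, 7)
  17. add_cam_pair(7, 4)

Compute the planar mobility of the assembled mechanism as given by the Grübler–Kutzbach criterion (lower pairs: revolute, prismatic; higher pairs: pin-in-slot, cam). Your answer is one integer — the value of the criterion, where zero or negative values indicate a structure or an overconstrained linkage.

M = 5

[1;0;0] (link 0 is ground)
L+ [2;0;0]
C(0,1)∈J2 [2;0;1]
L+ [3;0;1]
P(2,0)∈J1 [3;1;1]
L+ [4;1;1]
L+ [5;1;1]
R(4,1)∈J1 [5;2;1]
L+ [6;2;1]
R(2,3)∈J1 [6;3;1]
C(5,4)∈J2 [6;3;2]
R(5,0)∈J1 [6;4;2]
L+ [7;4;2]
R(5,6)∈J1 [7;5;2]
L+ [8;5;2]
P(3,7)∈J1 [8;6;2]
C(6,7)∈J2 [8;6;3]
C(7,4)∈J2 [8;6;4]
mobility = 21 − 12 − 4 = 5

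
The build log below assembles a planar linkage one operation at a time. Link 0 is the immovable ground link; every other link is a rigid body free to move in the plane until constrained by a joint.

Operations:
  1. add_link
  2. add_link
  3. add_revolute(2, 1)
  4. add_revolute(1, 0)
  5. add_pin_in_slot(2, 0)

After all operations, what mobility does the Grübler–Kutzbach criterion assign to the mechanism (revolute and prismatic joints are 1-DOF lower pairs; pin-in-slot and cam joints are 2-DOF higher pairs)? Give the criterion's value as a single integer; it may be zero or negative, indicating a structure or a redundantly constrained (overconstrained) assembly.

M = 1

[1;0;0] (link 0 is ground)
L+ [2;0;0]
L+ [3;0;0]
R(2,1)∈J1 [3;1;0]
R(1,0)∈J1 [3;2;0]
PS(2,0)∈J2 [3;2;1]
mobility = 6 − 4 − 1 = 1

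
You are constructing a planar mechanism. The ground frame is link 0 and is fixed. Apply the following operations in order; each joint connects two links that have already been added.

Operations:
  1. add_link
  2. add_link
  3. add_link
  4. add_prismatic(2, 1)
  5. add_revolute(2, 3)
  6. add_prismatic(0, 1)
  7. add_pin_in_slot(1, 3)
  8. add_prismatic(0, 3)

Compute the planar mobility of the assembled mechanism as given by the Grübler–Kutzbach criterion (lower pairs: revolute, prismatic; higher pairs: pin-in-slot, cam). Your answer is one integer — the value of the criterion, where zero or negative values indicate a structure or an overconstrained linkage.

M = 0

link 0 = ground. State L|J1|J2 = 1|0|0
+link1  2|0|0
+link2  3|0|0
+link3  4|0|0
P(2,1) f=1→J1  4|1|0
R(2,3) f=1→J1  4|2|0
P(0,1) f=1→J1  4|3|0
PS(1,3) f=2→J2  4|3|1
P(0,3) f=1→J1  4|4|1
M = 3(4−1)−2·4−1 = 9−8−1 = 0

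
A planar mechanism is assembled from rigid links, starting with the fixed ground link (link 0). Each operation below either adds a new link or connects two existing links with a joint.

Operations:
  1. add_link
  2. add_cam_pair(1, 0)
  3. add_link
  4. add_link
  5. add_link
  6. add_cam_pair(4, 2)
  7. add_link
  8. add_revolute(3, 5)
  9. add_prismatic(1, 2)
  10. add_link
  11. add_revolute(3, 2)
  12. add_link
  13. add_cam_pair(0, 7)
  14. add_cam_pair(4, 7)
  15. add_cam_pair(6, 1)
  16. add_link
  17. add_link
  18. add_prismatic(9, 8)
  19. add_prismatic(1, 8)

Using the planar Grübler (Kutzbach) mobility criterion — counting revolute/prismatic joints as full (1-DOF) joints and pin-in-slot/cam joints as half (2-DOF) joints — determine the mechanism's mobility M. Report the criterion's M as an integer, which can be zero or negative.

M = 12

ground; <1,0,0>
#1 <2,0,0>
C:1↔0 J2 <2,0,1>
#2 <3,0,1>
#3 <4,0,1>
#4 <5,0,1>
C:4↔2 J2 <5,0,2>
#5 <6,0,2>
R:3↔5 J1 <6,1,2>
P:1↔2 J1 <6,2,2>
#6 <7,2,2>
R:3↔2 J1 <7,3,2>
#7 <8,3,2>
C:0↔7 J2 <8,3,3>
C:4↔7 J2 <8,3,4>
C:6↔1 J2 <8,3,5>
#8 <9,3,5>
#9 <10,3,5>
P:9↔8 J1 <10,4,5>
P:1↔8 J1 <10,5,5>
3×9 − 2×5 − 1×5 = 12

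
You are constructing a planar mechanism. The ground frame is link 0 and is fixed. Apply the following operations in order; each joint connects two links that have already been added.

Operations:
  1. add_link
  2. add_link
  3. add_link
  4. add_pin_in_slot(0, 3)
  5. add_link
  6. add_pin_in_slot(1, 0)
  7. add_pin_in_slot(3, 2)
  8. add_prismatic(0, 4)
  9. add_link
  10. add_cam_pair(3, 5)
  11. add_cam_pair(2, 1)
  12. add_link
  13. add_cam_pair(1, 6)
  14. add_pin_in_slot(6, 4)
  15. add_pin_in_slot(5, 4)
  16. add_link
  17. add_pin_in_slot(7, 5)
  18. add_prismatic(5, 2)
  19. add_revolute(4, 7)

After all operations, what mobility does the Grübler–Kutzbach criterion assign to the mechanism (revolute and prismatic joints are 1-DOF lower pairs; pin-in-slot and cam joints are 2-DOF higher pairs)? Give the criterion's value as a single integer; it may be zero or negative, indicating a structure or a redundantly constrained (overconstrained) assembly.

M = 6

link 0 = ground. State L|J1|J2 = 1|0|0
+link1  2|0|0
+link2  3|0|0
+link3  4|0|0
PS(0,3) f=2→J2  4|0|1
+link4  5|0|1
PS(1,0) f=2→J2  5|0|2
PS(3,2) f=2→J2  5|0|3
P(0,4) f=1→J1  5|1|3
+link5  6|1|3
C(3,5) f=2→J2  6|1|4
C(2,1) f=2→J2  6|1|5
+link6  7|1|5
C(1,6) f=2→J2  7|1|6
PS(6,4) f=2→J2  7|1|7
PS(5,4) f=2→J2  7|1|8
+link7  8|1|8
PS(7,5) f=2→J2  8|1|9
P(5,2) f=1→J1  8|2|9
R(4,7) f=1→J1  8|3|9
M = 3(8−1)−2·3−9 = 21−6−9 = 6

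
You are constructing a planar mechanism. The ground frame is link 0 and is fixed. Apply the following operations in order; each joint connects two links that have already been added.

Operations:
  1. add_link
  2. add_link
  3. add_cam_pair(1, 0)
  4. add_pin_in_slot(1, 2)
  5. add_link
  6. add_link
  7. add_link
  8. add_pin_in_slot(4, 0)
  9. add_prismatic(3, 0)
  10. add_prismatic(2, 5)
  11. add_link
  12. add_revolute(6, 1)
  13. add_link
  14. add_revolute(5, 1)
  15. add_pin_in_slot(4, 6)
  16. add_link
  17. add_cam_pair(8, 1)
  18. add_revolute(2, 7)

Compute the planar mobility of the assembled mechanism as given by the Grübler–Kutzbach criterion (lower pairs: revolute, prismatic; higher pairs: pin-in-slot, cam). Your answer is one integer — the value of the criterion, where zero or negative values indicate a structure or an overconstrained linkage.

M = 9

ground; <1,0,0>
#1 <2,0,0>
#2 <3,0,0>
C:1↔0 J2 <3,0,1>
PS:1↔2 J2 <3,0,2>
#3 <4,0,2>
#4 <5,0,2>
#5 <6,0,2>
PS:4↔0 J2 <6,0,3>
P:3↔0 J1 <6,1,3>
P:2↔5 J1 <6,2,3>
#6 <7,2,3>
R:6↔1 J1 <7,3,3>
#7 <8,3,3>
R:5↔1 J1 <8,4,3>
PS:4↔6 J2 <8,4,4>
#8 <9,4,4>
C:8↔1 J2 <9,4,5>
R:2↔7 J1 <9,5,5>
3×8 − 2×5 − 1×5 = 9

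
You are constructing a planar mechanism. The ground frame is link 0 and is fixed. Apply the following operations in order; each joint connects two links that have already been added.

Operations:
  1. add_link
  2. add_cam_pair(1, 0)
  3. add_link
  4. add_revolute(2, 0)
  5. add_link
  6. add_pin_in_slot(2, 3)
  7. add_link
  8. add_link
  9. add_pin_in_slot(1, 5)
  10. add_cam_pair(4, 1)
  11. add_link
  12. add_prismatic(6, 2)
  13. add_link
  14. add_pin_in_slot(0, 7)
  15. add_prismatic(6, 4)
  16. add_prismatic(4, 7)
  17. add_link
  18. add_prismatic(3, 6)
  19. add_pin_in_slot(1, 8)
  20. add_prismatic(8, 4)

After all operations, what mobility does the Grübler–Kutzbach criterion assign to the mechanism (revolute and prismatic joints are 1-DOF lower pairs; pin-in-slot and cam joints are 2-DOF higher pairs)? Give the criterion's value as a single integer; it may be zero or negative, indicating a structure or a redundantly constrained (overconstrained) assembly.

M = 6

[1;0;0] (link 0 is ground)
L+ [2;0;0]
C(1,0)∈J2 [2;0;1]
L+ [3;0;1]
R(2,0)∈J1 [3;1;1]
L+ [4;1;1]
PS(2,3)∈J2 [4;1;2]
L+ [5;1;2]
L+ [6;1;2]
PS(1,5)∈J2 [6;1;3]
C(4,1)∈J2 [6;1;4]
L+ [7;1;4]
P(6,2)∈J1 [7;2;4]
L+ [8;2;4]
PS(0,7)∈J2 [8;2;5]
P(6,4)∈J1 [8;3;5]
P(4,7)∈J1 [8;4;5]
L+ [9;4;5]
P(3,6)∈J1 [9;5;5]
PS(1,8)∈J2 [9;5;6]
P(8,4)∈J1 [9;6;6]
mobility = 24 − 12 − 6 = 6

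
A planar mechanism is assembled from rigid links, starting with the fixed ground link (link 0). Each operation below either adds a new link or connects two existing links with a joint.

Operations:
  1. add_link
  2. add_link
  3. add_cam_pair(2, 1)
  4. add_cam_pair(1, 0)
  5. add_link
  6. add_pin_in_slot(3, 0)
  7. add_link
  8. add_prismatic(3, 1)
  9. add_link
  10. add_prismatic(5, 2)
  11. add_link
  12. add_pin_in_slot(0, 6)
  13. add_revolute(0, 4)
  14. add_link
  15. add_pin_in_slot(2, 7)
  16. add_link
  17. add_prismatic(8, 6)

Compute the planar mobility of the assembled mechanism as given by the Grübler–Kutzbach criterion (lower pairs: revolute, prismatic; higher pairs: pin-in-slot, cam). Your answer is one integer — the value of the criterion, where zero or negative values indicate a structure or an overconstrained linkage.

(L,J1,J2)=(1,0,0); link0 fixed
link1: (2,0,0)
link2: (3,0,0)
C 2-1 [J2]: (3,0,1)
C 1-0 [J2]: (3,0,2)
link3: (4,0,2)
PS 3-0 [J2]: (4,0,3)
link4: (5,0,3)
P 3-1 [J1]: (5,1,3)
link5: (6,1,3)
P 5-2 [J1]: (6,2,3)
link6: (7,2,3)
PS 0-6 [J2]: (7,2,4)
R 0-4 [J1]: (7,3,4)
link7: (8,3,4)
PS 2-7 [J2]: (8,3,5)
link8: (9,3,5)
P 8-6 [J1]: (9,4,5)
Grübler: 3·8 − 2·4 − 5 = 11

M = 11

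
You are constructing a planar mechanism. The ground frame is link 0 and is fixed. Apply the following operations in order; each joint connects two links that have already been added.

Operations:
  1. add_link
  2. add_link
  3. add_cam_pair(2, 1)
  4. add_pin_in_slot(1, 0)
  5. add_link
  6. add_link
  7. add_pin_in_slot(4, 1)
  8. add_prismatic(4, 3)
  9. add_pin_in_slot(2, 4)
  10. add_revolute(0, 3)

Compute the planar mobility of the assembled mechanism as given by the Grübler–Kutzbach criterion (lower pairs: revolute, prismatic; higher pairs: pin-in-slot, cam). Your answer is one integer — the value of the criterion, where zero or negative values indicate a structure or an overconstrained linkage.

[1;0;0] (link 0 is ground)
L+ [2;0;0]
L+ [3;0;0]
C(2,1)∈J2 [3;0;1]
PS(1,0)∈J2 [3;0;2]
L+ [4;0;2]
L+ [5;0;2]
PS(4,1)∈J2 [5;0;3]
P(4,3)∈J1 [5;1;3]
PS(2,4)∈J2 [5;1;4]
R(0,3)∈J1 [5;2;4]
mobility = 12 − 4 − 4 = 4

M = 4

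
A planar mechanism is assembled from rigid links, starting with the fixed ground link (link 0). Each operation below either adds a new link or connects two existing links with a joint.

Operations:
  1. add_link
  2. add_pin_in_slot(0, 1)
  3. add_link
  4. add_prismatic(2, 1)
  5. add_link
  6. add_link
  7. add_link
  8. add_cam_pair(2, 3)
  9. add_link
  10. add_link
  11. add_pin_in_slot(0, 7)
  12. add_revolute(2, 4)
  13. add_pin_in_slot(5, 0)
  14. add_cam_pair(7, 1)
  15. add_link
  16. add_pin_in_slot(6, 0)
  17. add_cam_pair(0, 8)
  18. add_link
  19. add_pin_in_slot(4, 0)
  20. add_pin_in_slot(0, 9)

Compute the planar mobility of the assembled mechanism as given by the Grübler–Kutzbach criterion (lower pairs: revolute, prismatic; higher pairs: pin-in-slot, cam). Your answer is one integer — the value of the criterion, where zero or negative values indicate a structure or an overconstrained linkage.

[1;0;0] (link 0 is ground)
L+ [2;0;0]
PS(0,1)∈J2 [2;0;1]
L+ [3;0;1]
P(2,1)∈J1 [3;1;1]
L+ [4;1;1]
L+ [5;1;1]
L+ [6;1;1]
C(2,3)∈J2 [6;1;2]
L+ [7;1;2]
L+ [8;1;2]
PS(0,7)∈J2 [8;1;3]
R(2,4)∈J1 [8;2;3]
PS(5,0)∈J2 [8;2;4]
C(7,1)∈J2 [8;2;5]
L+ [9;2;5]
PS(6,0)∈J2 [9;2;6]
C(0,8)∈J2 [9;2;7]
L+ [10;2;7]
PS(4,0)∈J2 [10;2;8]
PS(0,9)∈J2 [10;2;9]
mobility = 27 − 4 − 9 = 14

M = 14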